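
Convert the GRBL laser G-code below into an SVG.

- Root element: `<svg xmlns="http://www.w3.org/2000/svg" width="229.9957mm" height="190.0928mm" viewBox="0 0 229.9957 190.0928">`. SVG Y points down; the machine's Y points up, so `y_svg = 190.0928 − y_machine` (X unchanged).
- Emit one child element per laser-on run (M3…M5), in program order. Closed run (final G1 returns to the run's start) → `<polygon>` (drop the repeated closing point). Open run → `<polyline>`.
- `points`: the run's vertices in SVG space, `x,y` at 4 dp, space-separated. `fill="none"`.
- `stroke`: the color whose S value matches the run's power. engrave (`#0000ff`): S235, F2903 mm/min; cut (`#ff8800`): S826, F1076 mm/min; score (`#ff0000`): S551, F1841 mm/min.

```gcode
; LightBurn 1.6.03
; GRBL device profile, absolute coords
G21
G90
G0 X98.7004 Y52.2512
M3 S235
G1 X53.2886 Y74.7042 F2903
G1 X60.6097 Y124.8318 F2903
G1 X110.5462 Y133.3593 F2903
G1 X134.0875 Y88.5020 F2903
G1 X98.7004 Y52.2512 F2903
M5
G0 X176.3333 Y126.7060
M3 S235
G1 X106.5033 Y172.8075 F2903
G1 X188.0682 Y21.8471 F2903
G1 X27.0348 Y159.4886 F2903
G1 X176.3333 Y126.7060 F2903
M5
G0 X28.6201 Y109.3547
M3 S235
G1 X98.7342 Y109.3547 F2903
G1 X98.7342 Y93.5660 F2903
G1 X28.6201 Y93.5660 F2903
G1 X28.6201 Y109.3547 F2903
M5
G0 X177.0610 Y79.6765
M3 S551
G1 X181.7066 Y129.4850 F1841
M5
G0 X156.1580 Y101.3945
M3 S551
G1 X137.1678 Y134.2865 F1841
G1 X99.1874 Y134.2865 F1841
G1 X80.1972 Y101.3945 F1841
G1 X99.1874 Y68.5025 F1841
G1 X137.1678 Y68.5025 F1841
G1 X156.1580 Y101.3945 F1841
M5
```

<svg xmlns="http://www.w3.org/2000/svg" width="229.9957mm" height="190.0928mm" viewBox="0 0 229.9957 190.0928">
  <polygon points="98.7004,137.8416 53.2886,115.3886 60.6097,65.2610 110.5462,56.7335 134.0875,101.5908" fill="none" stroke="#0000ff"/>
  <polygon points="176.3333,63.3868 106.5033,17.2853 188.0682,168.2457 27.0348,30.6042" fill="none" stroke="#0000ff"/>
  <polygon points="28.6201,80.7381 98.7342,80.7381 98.7342,96.5268 28.6201,96.5268" fill="none" stroke="#0000ff"/>
  <polyline points="177.0610,110.4163 181.7066,60.6078" fill="none" stroke="#ff0000"/>
  <polygon points="156.1580,88.6983 137.1678,55.8063 99.1874,55.8063 80.1972,88.6983 99.1874,121.5903 137.1678,121.5903" fill="none" stroke="#ff0000"/>
</svg>

y_svg = 190.0928 − y_m.

[1] S235→`#0000ff` (engrave); closed run; points: 98.7004,137.8416 53.2886,115.3886 60.6097,65.2610 110.5462,56.7335 134.0875,101.5908

[2] S235→`#0000ff` (engrave); closed run; points: 176.3333,63.3868 106.5033,17.2853 188.0682,168.2457 27.0348,30.6042

[3] S235→`#0000ff` (engrave); closed run; points: 28.6201,80.7381 98.7342,80.7381 98.7342,96.5268 28.6201,96.5268

[4] S551→`#ff0000` (score); open run; points: 177.0610,110.4163 181.7066,60.6078

[5] S551→`#ff0000` (score); closed run; points: 156.1580,88.6983 137.1678,55.8063 99.1874,55.8063 80.1972,88.6983 99.1874,121.5903 137.1678,121.5903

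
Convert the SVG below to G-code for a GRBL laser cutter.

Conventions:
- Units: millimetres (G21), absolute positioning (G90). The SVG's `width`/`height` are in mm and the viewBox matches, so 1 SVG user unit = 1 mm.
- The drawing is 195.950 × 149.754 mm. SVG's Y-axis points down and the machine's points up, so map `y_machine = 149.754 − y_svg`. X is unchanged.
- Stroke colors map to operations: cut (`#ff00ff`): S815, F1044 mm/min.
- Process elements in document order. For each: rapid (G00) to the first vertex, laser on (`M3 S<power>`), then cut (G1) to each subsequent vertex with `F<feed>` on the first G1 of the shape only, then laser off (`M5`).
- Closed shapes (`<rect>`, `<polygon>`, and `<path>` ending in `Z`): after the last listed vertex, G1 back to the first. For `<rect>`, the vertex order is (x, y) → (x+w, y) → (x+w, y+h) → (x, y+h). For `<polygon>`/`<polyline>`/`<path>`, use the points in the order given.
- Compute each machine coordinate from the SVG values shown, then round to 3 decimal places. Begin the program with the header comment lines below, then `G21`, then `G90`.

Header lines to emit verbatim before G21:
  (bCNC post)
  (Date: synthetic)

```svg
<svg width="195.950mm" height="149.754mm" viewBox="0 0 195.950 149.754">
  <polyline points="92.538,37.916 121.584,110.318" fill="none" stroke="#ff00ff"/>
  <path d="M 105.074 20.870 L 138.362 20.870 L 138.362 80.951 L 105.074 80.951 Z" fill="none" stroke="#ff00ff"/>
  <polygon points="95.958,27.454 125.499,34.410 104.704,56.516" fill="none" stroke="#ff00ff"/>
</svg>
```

1 u = 1 mm; y_m = 149.754 − y.

[1] `<polyline>` line segment, #ff00ff→cut S815 F1044: (92.538,111.838) → (121.584,39.436)

[2] `<path>` rectangle, #ff00ff→cut S815 F1044: (105.074,128.884) → (138.362,128.884) → (138.362,68.803) → (105.074,68.803) → (105.074,128.884) (closed)

[3] `<polygon>` regular polygon, #ff00ff→cut S815 F1044: (95.958,122.300) → (125.499,115.344) → (104.704,93.238) → (95.958,122.300) (closed)

(bCNC post)
(Date: synthetic)
G21
G90
G00 X92.538 Y111.838
M3 S815
G1 X121.584 Y39.436 F1044
M5
G00 X105.074 Y128.884
M3 S815
G1 X138.362 Y128.884 F1044
G1 X138.362 Y68.803
G1 X105.074 Y68.803
G1 X105.074 Y128.884
M5
G00 X95.958 Y122.300
M3 S815
G1 X125.499 Y115.344 F1044
G1 X104.704 Y93.238
G1 X95.958 Y122.300
M5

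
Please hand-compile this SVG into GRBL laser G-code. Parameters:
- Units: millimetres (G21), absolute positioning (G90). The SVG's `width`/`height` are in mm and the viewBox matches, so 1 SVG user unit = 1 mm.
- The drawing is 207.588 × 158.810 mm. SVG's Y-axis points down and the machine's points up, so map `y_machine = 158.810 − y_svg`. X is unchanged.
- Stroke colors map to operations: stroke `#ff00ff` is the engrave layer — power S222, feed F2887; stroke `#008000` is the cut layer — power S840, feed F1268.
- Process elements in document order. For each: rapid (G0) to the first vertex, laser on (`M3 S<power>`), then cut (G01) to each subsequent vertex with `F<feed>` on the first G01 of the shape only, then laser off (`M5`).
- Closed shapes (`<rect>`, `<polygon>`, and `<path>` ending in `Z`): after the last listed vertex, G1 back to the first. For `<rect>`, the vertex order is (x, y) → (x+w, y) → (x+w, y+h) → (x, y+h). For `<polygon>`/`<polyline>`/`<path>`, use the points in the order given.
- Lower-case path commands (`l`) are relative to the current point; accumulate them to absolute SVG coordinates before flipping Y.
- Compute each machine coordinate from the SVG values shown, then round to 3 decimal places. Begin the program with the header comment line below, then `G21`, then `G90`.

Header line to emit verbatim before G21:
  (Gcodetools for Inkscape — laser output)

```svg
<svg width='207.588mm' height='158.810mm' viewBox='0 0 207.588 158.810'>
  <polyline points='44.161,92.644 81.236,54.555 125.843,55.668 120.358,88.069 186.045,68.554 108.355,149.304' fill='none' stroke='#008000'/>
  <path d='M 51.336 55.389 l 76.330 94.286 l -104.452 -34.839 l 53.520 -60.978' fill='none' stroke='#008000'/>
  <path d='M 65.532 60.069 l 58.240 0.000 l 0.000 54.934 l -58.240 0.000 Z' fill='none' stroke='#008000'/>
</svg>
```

1 u = 1 mm; y_m = 158.810 − y.

[1] `<polyline>` open polyline, #008000→cut S840 F1268: (44.161,66.166) → (81.236,104.255) → (125.843,103.142) → (120.358,70.741) → (186.045,90.256) → (108.355,9.506)

[2] `<path>` open polyline, #008000→cut S840 F1268: (51.336,103.421) → (127.666,9.135) → (23.214,43.974) → (76.734,104.952)

[3] `<path>` rectangle, #008000→cut S840 F1268: (65.532,98.741) → (123.772,98.741) → (123.772,43.807) → (65.532,43.807) → (65.532,98.741) (closed)

(Gcodetools for Inkscape — laser output)
G21
G90
G0 X44.161 Y66.166
M3 S840
G01 X81.236 Y104.255 F1268
G01 X125.843 Y103.142
G01 X120.358 Y70.741
G01 X186.045 Y90.256
G01 X108.355 Y9.506
M5
G0 X51.336 Y103.421
M3 S840
G01 X127.666 Y9.135 F1268
G01 X23.214 Y43.974
G01 X76.734 Y104.952
M5
G0 X65.532 Y98.741
M3 S840
G01 X123.772 Y98.741 F1268
G01 X123.772 Y43.807
G01 X65.532 Y43.807
G01 X65.532 Y98.741
M5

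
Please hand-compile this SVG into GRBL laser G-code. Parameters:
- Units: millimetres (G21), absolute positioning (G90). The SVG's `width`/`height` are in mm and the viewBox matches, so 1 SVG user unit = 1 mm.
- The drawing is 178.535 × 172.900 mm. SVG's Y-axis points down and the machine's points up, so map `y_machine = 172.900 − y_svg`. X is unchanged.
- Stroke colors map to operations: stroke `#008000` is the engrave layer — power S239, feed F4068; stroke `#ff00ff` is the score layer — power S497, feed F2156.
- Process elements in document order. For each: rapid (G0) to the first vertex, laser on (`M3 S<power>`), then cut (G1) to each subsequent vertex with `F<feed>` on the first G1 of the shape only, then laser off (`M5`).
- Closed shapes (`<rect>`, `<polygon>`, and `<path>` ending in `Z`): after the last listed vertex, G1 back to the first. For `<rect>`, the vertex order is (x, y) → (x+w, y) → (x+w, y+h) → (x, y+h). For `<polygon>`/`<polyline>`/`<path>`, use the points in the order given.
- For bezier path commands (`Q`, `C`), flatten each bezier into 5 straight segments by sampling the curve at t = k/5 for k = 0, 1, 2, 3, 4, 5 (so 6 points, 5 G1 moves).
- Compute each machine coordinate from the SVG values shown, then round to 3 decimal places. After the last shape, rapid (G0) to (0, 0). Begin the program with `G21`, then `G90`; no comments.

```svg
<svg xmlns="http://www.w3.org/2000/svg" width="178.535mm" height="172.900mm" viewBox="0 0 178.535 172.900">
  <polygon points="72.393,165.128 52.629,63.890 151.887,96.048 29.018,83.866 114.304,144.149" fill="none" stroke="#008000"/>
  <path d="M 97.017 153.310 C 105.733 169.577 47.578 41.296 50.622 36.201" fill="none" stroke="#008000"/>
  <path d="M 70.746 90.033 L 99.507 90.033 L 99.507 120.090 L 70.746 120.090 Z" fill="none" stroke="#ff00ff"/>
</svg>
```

G21
G90
G0 X72.393 Y7.772
M3 S239
G1 X52.629 Y109.010 F4068
G1 X151.887 Y76.852
G1 X29.018 Y89.034
G1 X114.304 Y28.751
G1 X72.393 Y7.772
M5
G0 X97.017 Y19.590
M3 S239
G1 X95.247 Y25.034 F4068
G1 X83.575 Y52.318
G1 X68.148 Y88.591
G1 X55.115 Y121.002
G1 X50.622 Y136.699
M5
G0 X70.746 Y82.867
M3 S497
G1 X99.507 Y82.867 F2156
G1 X99.507 Y52.810
G1 X70.746 Y52.810
G1 X70.746 Y82.867
M5
G0 X0.000 Y0.000

Since the viewBox matches the mm dimensions, user units are millimetres directly. The only transform is the Y-flip y_m = 172.900 − y_svg.

Shape 1 is a closed polygon drawn with `<polygon>`. Its stroke #008000 means engrave at S239, F4068. After flipping Y the toolpath is (72.393,7.772) → (52.629,109.010) → (151.887,76.852) → (29.018,89.034) → (114.304,28.751) → (72.393,7.772), returning to the start.

Shape 2 is a cubic bezier drawn with `<path>`. Its stroke #008000 means engrave at S239, F4068. After flipping Y the toolpath is (97.017,19.590) → (95.247,25.034) → (83.575,52.318) → (68.148,88.591) → (55.115,121.002) → (50.622,136.699).

Shape 3 is a rectangle drawn with `<path>`. Its stroke #ff00ff means score at S497, F2156. After flipping Y the toolpath is (70.746,82.867) → (99.507,82.867) → (99.507,52.810) → (70.746,52.810) → (70.746,82.867), returning to the start.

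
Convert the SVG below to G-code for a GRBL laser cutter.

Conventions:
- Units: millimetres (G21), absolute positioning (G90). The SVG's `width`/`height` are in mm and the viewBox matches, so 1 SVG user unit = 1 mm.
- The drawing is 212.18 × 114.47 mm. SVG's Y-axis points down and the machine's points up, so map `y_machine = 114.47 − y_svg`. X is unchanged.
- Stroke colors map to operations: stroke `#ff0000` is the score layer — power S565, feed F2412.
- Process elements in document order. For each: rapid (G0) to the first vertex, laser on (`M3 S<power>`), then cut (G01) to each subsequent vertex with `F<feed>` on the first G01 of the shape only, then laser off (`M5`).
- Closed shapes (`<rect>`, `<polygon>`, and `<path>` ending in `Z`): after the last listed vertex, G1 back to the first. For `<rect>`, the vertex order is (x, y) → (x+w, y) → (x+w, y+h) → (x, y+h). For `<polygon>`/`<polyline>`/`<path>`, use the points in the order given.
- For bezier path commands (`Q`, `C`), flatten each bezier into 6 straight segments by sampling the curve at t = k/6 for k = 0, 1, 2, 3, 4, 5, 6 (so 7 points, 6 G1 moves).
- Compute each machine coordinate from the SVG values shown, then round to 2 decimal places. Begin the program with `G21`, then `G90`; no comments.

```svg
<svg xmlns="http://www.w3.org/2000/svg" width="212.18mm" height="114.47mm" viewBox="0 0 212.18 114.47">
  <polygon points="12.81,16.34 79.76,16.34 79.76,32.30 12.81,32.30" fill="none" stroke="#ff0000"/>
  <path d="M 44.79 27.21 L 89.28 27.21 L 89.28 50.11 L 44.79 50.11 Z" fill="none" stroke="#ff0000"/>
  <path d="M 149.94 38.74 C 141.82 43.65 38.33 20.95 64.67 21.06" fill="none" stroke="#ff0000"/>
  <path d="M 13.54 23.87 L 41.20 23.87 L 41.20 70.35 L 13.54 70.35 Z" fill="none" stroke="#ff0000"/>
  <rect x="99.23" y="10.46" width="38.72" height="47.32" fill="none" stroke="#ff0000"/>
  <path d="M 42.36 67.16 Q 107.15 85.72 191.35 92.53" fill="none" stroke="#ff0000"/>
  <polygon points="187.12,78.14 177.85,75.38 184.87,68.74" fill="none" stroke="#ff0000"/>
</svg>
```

1 u = 1 mm; y_m = 114.47 − y.

[1] `<polygon>` rectangle, #ff0000→score S565 F2412: (12.81,98.13) → (79.76,98.13) → (79.76,82.17) → (12.81,82.17) → (12.81,98.13) (closed)

[2] `<path>` rectangle, #ff0000→score S565 F2412: (44.79,87.26) → (89.28,87.26) → (89.28,64.36) → (44.79,64.36) → (44.79,87.26) (closed)

[3] `<path>` cubic bezier, #ff0000→score S565 F2412: (149.94,75.73) → (138.98,75.34) → (118.37,78.16) → (94.38,82.77) → (73.27,87.78) → (61.28,91.80) → (64.67,93.41)

[4] `<path>` rectangle, #ff0000→score S565 F2412: (13.54,90.60) → (41.20,90.60) → (41.20,44.12) → (13.54,44.12) → (13.54,90.60) (closed)

[5] `<rect>` rectangle, #ff0000→score S565 F2412: (99.23,104.01) → (137.95,104.01) → (137.95,56.69) → (99.23,56.69) → (99.23,104.01) (closed)

[6] `<path>` quadratic bezier, #ff0000→score S565 F2412: (42.36,47.31) → (64.50,41.45) → (87.71,36.24) → (112.00,31.69) → (137.37,27.79) → (163.82,24.54) → (191.35,21.94)

[7] `<polygon>` regular polygon, #ff0000→score S565 F2412: (187.12,36.33) → (177.85,39.09) → (184.87,45.73) → (187.12,36.33) (closed)

G21
G90
G0 X12.81 Y98.13
M3 S565
G01 X79.76 Y98.13 F2412
G01 X79.76 Y82.17
G01 X12.81 Y82.17
G01 X12.81 Y98.13
M5
G0 X44.79 Y87.26
M3 S565
G01 X89.28 Y87.26 F2412
G01 X89.28 Y64.36
G01 X44.79 Y64.36
G01 X44.79 Y87.26
M5
G0 X149.94 Y75.73
M3 S565
G01 X138.98 Y75.34 F2412
G01 X118.37 Y78.16
G01 X94.38 Y82.77
G01 X73.27 Y87.78
G01 X61.28 Y91.80
G01 X64.67 Y93.41
M5
G0 X13.54 Y90.60
M3 S565
G01 X41.20 Y90.60 F2412
G01 X41.20 Y44.12
G01 X13.54 Y44.12
G01 X13.54 Y90.60
M5
G0 X99.23 Y104.01
M3 S565
G01 X137.95 Y104.01 F2412
G01 X137.95 Y56.69
G01 X99.23 Y56.69
G01 X99.23 Y104.01
M5
G0 X42.36 Y47.31
M3 S565
G01 X64.50 Y41.45 F2412
G01 X87.71 Y36.24
G01 X112.00 Y31.69
G01 X137.37 Y27.79
G01 X163.82 Y24.54
G01 X191.35 Y21.94
M5
G0 X187.12 Y36.33
M3 S565
G01 X177.85 Y39.09 F2412
G01 X184.87 Y45.73
G01 X187.12 Y36.33
M5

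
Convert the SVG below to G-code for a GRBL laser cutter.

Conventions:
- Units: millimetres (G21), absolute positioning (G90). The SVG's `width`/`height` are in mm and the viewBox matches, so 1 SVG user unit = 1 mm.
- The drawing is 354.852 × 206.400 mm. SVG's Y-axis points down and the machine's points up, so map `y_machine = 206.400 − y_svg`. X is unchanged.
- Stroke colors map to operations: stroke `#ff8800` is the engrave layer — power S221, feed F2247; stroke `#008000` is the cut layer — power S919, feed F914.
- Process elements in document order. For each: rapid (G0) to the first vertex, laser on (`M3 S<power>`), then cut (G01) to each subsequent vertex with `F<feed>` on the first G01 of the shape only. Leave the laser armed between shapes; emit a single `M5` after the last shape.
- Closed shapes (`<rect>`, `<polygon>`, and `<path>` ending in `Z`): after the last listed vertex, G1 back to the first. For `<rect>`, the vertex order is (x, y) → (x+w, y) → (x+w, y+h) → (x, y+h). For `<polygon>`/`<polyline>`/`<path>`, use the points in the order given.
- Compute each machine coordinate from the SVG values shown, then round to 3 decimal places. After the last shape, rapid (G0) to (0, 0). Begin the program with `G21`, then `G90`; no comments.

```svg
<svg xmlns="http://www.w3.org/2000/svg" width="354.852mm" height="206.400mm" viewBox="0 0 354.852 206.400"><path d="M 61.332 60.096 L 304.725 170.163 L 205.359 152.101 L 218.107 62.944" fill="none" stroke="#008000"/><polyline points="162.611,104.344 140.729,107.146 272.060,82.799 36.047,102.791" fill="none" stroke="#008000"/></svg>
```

G21
G90
G0 X61.332 Y146.304
M3 S919
G01 X304.725 Y36.237 F914
G01 X205.359 Y54.299
G01 X218.107 Y143.456
G0 X162.611 Y102.056
M3 S919
G01 X140.729 Y99.254 F914
G01 X272.060 Y123.601
G01 X36.047 Y103.609
M5
G0 X0.000 Y0.000

Since the viewBox matches the mm dimensions, user units are millimetres directly. The only transform is the Y-flip y_m = 206.400 − y_svg.

Shape 1 is a open polyline drawn with `<path>`. Its stroke #008000 means cut at S919, F914. After flipping Y the toolpath is (61.332,146.304) → (304.725,36.237) → (205.359,54.299) → (218.107,143.456).

Shape 2 is a open polyline drawn with `<polyline>`. Its stroke #008000 means cut at S919, F914. After flipping Y the toolpath is (162.611,102.056) → (140.729,99.254) → (272.060,123.601) → (36.047,103.609).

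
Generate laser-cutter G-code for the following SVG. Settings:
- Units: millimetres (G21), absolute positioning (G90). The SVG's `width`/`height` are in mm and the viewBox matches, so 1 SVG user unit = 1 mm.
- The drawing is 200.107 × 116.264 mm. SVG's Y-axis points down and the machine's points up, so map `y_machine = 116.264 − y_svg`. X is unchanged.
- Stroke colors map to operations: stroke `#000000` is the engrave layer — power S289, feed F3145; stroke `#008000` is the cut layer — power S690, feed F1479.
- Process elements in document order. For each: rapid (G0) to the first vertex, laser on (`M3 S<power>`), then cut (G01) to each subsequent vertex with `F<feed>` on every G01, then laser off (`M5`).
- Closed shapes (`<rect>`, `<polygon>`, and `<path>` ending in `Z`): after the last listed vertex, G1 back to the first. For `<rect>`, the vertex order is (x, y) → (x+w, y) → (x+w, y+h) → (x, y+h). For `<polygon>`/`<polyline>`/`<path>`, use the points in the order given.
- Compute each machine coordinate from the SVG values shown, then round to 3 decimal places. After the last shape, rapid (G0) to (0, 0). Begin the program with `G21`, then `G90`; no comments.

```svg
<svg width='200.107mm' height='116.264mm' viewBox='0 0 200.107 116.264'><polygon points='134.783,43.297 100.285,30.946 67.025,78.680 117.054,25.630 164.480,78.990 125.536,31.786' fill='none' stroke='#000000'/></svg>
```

viewBox `0 0 200.107 116.264` with mm width/height → 1 unit = 1 mm. Flip: y_m = 116.264 − y_svg.

**Shape 1** — `<polygon>` closed polygon, stroke `#000000` → engrave (S289, F3145). Machine vertices: (134.783,72.967) → (100.285,85.318) → (67.025,37.584) → (117.054,90.634) → (164.480,37.274) → (125.536,84.478) → (134.783,72.967). Closed: final G1 returns to the first vertex.

G21
G90
G0 X134.783 Y72.967
M3 S289
G01 X100.285 Y85.318 F3145
G01 X67.025 Y37.584 F3145
G01 X117.054 Y90.634 F3145
G01 X164.480 Y37.274 F3145
G01 X125.536 Y84.478 F3145
G01 X134.783 Y72.967 F3145
M5
G0 X0.000 Y0.000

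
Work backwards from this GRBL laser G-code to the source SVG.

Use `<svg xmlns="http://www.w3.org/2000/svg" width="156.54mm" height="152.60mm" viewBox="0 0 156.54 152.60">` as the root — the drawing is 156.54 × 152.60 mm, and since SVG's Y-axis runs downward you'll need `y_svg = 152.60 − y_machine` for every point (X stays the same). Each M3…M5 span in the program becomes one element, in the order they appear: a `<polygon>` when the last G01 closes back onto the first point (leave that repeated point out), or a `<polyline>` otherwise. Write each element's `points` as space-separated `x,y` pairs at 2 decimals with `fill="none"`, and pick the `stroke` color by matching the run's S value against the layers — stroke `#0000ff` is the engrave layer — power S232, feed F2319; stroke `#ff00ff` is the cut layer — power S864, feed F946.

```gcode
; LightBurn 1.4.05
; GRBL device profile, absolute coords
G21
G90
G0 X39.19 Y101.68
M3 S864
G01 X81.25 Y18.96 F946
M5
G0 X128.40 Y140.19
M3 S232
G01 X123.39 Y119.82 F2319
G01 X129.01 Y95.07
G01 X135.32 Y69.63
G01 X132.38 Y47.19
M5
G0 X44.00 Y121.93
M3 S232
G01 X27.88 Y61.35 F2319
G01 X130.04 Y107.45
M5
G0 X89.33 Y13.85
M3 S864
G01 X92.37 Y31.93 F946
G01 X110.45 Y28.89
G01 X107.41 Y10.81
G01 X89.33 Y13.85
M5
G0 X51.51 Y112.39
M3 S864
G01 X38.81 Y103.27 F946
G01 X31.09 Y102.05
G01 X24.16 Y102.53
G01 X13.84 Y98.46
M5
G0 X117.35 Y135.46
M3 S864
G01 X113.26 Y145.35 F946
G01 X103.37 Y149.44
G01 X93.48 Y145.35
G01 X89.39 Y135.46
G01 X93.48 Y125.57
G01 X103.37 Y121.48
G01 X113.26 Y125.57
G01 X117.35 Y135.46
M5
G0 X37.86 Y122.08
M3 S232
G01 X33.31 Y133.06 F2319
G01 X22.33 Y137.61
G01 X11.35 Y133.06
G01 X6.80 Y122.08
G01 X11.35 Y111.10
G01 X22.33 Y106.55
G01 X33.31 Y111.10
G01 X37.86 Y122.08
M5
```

<svg xmlns="http://www.w3.org/2000/svg" width="156.54mm" height="152.60mm" viewBox="0 0 156.54 152.60">
  <polyline points="39.19,50.92 81.25,133.64" fill="none" stroke="#ff00ff"/>
  <polyline points="128.40,12.41 123.39,32.78 129.01,57.53 135.32,82.97 132.38,105.41" fill="none" stroke="#0000ff"/>
  <polyline points="44.00,30.67 27.88,91.25 130.04,45.15" fill="none" stroke="#0000ff"/>
  <polygon points="89.33,138.75 92.37,120.67 110.45,123.71 107.41,141.79" fill="none" stroke="#ff00ff"/>
  <polyline points="51.51,40.21 38.81,49.33 31.09,50.55 24.16,50.07 13.84,54.14" fill="none" stroke="#ff00ff"/>
  <polygon points="117.35,17.14 113.26,7.25 103.37,3.16 93.48,7.25 89.39,17.14 93.48,27.03 103.37,31.12 113.26,27.03" fill="none" stroke="#ff00ff"/>
  <polygon points="37.86,30.52 33.31,19.54 22.33,14.99 11.35,19.54 6.80,30.52 11.35,41.50 22.33,46.05 33.31,41.50" fill="none" stroke="#0000ff"/>
</svg>

y_svg = 152.60 − y_m.

[1] S864→`#ff00ff` (cut); open run; points: 39.19,50.92 81.25,133.64

[2] S232→`#0000ff` (engrave); open run; points: 128.40,12.41 123.39,32.78 129.01,57.53 135.32,82.97 132.38,105.41

[3] S232→`#0000ff` (engrave); open run; points: 44.00,30.67 27.88,91.25 130.04,45.15

[4] S864→`#ff00ff` (cut); closed run; points: 89.33,138.75 92.37,120.67 110.45,123.71 107.41,141.79

[5] S864→`#ff00ff` (cut); open run; points: 51.51,40.21 38.81,49.33 31.09,50.55 24.16,50.07 13.84,54.14

[6] S864→`#ff00ff` (cut); closed run; points: 117.35,17.14 113.26,7.25 103.37,3.16 93.48,7.25 89.39,17.14 93.48,27.03 103.37,31.12 113.26,27.03

[7] S232→`#0000ff` (engrave); closed run; points: 37.86,30.52 33.31,19.54 22.33,14.99 11.35,19.54 6.80,30.52 11.35,41.50 22.33,46.05 33.31,41.50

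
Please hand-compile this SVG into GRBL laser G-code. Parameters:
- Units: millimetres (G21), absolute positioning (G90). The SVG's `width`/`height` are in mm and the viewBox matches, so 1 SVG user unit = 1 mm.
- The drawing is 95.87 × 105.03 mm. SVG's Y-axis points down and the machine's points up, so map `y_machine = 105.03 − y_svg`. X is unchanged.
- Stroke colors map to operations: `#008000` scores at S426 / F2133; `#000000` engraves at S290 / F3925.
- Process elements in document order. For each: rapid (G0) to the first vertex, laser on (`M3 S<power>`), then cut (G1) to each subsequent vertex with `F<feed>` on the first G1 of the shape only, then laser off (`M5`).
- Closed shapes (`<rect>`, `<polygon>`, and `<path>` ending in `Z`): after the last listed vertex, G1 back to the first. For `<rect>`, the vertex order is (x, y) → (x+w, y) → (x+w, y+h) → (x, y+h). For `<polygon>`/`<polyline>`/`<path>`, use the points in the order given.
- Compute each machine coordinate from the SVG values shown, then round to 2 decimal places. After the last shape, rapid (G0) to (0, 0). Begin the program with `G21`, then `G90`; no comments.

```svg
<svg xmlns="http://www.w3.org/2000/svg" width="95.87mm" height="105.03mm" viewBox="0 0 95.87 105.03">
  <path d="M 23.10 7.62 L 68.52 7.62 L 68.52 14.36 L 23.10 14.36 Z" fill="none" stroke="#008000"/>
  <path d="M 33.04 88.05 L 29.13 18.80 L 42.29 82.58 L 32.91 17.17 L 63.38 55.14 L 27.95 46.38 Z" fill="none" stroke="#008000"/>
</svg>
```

G21
G90
G0 X23.10 Y97.41
M3 S426
G1 X68.52 Y97.41 F2133
G1 X68.52 Y90.67
G1 X23.10 Y90.67
G1 X23.10 Y97.41
M5
G0 X33.04 Y16.98
M3 S426
G1 X29.13 Y86.23 F2133
G1 X42.29 Y22.45
G1 X32.91 Y87.86
G1 X63.38 Y49.89
G1 X27.95 Y58.65
G1 X33.04 Y16.98
M5
G0 X0.00 Y0.00

viewBox `0 0 95.87 105.03` with mm width/height → 1 unit = 1 mm. Flip: y_m = 105.03 − y_svg.

**Shape 1** — `<path>` rectangle, stroke `#008000` → score (S426, F2133). Machine vertices: (23.10,97.41) → (68.52,97.41) → (68.52,90.67) → (23.10,90.67) → (23.10,97.41). Closed: final G1 returns to the first vertex.

**Shape 2** — `<path>` closed polygon, stroke `#008000` → score (S426, F2133). Machine vertices: (33.04,16.98) → (29.13,86.23) → (42.29,22.45) → (32.91,87.86) → (63.38,49.89) → (27.95,58.65) → (33.04,16.98). Closed: final G1 returns to the first vertex.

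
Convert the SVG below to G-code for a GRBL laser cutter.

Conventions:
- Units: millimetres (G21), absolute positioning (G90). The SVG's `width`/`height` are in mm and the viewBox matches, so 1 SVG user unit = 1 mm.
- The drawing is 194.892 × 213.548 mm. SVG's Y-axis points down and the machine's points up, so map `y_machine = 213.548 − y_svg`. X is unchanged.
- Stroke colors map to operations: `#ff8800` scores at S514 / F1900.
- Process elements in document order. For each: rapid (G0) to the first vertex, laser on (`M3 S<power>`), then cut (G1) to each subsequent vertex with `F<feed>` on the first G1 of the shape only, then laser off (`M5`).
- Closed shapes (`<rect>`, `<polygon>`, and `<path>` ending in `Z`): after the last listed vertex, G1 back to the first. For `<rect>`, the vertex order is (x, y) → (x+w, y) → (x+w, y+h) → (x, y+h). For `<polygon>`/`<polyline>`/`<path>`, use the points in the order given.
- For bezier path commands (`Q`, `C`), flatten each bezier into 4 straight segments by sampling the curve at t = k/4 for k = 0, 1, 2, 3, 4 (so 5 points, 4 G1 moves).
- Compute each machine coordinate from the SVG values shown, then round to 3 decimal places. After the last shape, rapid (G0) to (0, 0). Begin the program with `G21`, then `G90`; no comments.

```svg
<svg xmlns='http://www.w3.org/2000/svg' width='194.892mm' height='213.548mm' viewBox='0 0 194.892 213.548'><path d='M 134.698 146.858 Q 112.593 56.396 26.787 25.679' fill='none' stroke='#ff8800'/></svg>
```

G21
G90
G0 X134.698 Y66.690
M3 S514
G1 X119.664 Y108.187 F1900
G1 X96.668 Y142.216
G1 X65.709 Y168.776
G1 X26.787 Y187.869
M5
G0 X0.000 Y0.000

Since the viewBox matches the mm dimensions, user units are millimetres directly. The only transform is the Y-flip y_m = 213.548 − y_svg.

Shape 1 is a quadratic bezier drawn with `<path>`. Its stroke #ff8800 means score at S514, F1900. After flipping Y the toolpath is (134.698,66.690) → (119.664,108.187) → (96.668,142.216) → (65.709,168.776) → (26.787,187.869).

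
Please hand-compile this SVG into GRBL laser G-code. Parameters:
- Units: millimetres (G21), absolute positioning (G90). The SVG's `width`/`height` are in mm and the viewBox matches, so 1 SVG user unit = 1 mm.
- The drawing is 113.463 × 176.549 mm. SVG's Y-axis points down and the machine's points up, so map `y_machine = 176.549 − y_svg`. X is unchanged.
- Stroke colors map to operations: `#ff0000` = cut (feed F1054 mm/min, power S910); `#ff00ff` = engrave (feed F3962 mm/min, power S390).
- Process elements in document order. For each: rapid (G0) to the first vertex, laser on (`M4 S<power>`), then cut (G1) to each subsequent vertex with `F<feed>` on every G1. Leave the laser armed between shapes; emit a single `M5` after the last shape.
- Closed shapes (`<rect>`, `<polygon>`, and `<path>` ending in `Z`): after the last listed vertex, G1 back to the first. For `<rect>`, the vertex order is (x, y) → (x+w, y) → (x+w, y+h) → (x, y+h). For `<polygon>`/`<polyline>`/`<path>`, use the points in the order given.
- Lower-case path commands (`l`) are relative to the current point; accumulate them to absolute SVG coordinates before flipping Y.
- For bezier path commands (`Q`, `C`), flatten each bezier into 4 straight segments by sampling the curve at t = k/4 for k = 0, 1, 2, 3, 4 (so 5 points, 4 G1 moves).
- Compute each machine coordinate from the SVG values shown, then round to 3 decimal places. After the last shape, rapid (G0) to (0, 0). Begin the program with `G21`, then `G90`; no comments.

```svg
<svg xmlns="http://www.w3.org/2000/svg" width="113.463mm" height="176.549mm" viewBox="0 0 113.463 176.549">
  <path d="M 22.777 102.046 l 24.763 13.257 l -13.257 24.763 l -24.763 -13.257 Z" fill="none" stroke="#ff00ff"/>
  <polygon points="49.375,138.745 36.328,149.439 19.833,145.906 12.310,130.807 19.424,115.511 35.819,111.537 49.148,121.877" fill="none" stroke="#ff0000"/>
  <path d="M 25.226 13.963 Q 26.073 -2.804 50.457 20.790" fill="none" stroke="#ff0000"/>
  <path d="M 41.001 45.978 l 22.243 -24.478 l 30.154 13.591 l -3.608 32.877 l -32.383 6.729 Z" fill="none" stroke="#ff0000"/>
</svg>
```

Since the viewBox matches the mm dimensions, user units are millimetres directly. The only transform is the Y-flip y_m = 176.549 − y_svg.

Shape 1 is a regular polygon drawn with `<path>`. Its stroke #ff00ff means engrave at S390, F3962. After flipping Y the toolpath is (22.777,74.503) → (47.540,61.246) → (34.283,36.483) → (9.520,49.740) → (22.777,74.503), returning to the start.

Shape 2 is a regular polygon drawn with `<polygon>`. Its stroke #ff0000 means cut at S910, F1054. After flipping Y the toolpath is (49.375,37.804) → (36.328,27.110) → (19.833,30.643) → (12.310,45.742) → (19.424,61.038) → (35.819,65.012) → (49.148,54.672) → (49.375,37.804), returning to the start.

Shape 3 is a quadratic bezier drawn with `<path>`. Its stroke #ff0000 means cut at S910, F1054. After flipping Y the toolpath is (25.226,162.586) → (27.121,168.447) → (31.957,169.263) → (39.736,165.033) → (50.457,155.759).

Shape 4 is a regular polygon drawn with `<path>`. Its stroke #ff0000 means cut at S910, F1054. After flipping Y the toolpath is (41.001,130.571) → (63.244,155.049) → (93.398,141.458) → (89.790,108.581) → (57.407,101.852) → (41.001,130.571), returning to the start.

G21
G90
G0 X22.777 Y74.503
M4 S390
G1 X47.540 Y61.246 F3962
G1 X34.283 Y36.483 F3962
G1 X9.520 Y49.740 F3962
G1 X22.777 Y74.503 F3962
G0 X49.375 Y37.804
M4 S910
G1 X36.328 Y27.110 F1054
G1 X19.833 Y30.643 F1054
G1 X12.310 Y45.742 F1054
G1 X19.424 Y61.038 F1054
G1 X35.819 Y65.012 F1054
G1 X49.148 Y54.672 F1054
G1 X49.375 Y37.804 F1054
G0 X25.226 Y162.586
M4 S910
G1 X27.121 Y168.447 F1054
G1 X31.957 Y169.263 F1054
G1 X39.736 Y165.033 F1054
G1 X50.457 Y155.759 F1054
G0 X41.001 Y130.571
M4 S910
G1 X63.244 Y155.049 F1054
G1 X93.398 Y141.458 F1054
G1 X89.790 Y108.581 F1054
G1 X57.407 Y101.852 F1054
G1 X41.001 Y130.571 F1054
M5
G0 X0.000 Y0.000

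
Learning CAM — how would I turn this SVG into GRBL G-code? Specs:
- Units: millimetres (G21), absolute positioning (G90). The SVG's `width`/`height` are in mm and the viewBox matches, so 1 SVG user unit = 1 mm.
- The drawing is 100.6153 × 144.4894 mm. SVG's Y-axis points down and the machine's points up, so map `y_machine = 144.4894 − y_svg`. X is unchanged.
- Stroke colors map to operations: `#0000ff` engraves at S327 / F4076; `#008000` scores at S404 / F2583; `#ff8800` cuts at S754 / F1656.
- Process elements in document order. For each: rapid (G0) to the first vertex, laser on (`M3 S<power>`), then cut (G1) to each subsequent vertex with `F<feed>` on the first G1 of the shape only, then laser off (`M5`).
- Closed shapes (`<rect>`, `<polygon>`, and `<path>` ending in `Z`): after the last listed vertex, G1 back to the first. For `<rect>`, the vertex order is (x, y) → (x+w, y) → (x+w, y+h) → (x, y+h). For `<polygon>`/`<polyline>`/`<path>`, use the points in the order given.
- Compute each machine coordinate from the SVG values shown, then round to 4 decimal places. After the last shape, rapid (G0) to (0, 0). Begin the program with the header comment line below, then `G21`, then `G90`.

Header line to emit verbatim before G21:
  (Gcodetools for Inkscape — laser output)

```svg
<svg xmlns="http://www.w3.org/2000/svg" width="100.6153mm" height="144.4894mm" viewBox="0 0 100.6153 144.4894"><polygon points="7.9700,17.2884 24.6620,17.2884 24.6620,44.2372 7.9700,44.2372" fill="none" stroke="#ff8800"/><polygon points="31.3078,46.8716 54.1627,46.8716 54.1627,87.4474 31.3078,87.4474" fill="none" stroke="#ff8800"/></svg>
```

(Gcodetools for Inkscape — laser output)
G21
G90
G0 X7.9700 Y127.2010
M3 S754
G1 X24.6620 Y127.2010 F1656
G1 X24.6620 Y100.2522
G1 X7.9700 Y100.2522
G1 X7.9700 Y127.2010
M5
G0 X31.3078 Y97.6178
M3 S754
G1 X54.1627 Y97.6178 F1656
G1 X54.1627 Y57.0420
G1 X31.3078 Y57.0420
G1 X31.3078 Y97.6178
M5
G0 X0.0000 Y0.0000

1 u = 1 mm; y_m = 144.4894 − y.

[1] `<polygon>` rectangle, #ff8800→cut S754 F1656: (7.9700,127.2010) → (24.6620,127.2010) → (24.6620,100.2522) → (7.9700,100.2522) → (7.9700,127.2010) (closed)

[2] `<polygon>` rectangle, #ff8800→cut S754 F1656: (31.3078,97.6178) → (54.1627,97.6178) → (54.1627,57.0420) → (31.3078,57.0420) → (31.3078,97.6178) (closed)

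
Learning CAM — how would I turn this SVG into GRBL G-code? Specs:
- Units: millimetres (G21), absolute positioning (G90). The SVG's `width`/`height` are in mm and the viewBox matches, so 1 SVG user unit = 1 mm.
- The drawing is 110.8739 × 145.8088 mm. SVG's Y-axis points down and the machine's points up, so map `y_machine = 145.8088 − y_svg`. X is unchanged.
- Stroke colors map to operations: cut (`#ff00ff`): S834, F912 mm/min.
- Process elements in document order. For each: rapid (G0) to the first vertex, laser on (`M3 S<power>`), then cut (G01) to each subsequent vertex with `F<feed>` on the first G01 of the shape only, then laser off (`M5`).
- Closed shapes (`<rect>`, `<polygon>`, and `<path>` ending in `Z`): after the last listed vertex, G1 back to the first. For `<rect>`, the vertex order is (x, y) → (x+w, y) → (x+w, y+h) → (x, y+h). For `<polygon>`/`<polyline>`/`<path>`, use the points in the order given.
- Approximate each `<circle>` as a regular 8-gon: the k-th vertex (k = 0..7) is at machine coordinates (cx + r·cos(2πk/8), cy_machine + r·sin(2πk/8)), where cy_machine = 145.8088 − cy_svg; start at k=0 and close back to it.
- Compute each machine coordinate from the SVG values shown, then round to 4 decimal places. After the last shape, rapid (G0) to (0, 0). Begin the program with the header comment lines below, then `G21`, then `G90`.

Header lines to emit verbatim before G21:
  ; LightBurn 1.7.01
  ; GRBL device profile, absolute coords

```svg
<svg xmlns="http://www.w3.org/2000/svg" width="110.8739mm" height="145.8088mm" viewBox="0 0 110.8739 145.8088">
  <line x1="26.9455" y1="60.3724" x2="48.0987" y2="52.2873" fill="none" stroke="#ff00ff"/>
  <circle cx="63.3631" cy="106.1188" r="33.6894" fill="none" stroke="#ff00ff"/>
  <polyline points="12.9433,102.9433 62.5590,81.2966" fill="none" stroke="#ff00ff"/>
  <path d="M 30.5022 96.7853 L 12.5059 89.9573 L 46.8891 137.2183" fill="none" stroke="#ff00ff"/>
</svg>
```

; LightBurn 1.7.01
; GRBL device profile, absolute coords
G21
G90
G0 X26.9455 Y85.4364
M3 S834
G01 X48.0987 Y93.5215 F912
M5
G0 X97.0525 Y39.6900
M3 S834
G01 X87.1851 Y63.5120 F912
G01 X63.3631 Y73.3794
G01 X39.5411 Y63.5120
G01 X29.6737 Y39.6900
G01 X39.5411 Y15.8680
G01 X63.3631 Y6.0006
G01 X87.1851 Y15.8680
G01 X97.0525 Y39.6900
M5
G0 X12.9433 Y42.8655
M3 S834
G01 X62.5590 Y64.5122 F912
M5
G0 X30.5022 Y49.0235
M3 S834
G01 X12.5059 Y55.8515 F912
G01 X46.8891 Y8.5905
M5
G0 X0.0000 Y0.0000

1 u = 1 mm; y_m = 145.8088 − y.

[1] `<line>` line segment, #ff00ff→cut S834 F912: (26.9455,85.4364) → (48.0987,93.5215)

[2] `<circle>` circle, #ff00ff→cut S834 F912: (97.0525,39.6900) → (87.1851,63.5120) → (63.3631,73.3794) → (39.5411,63.5120) → (29.6737,39.6900) → (39.5411,15.8680) → (63.3631,6.0006) → (87.1851,15.8680) → (97.0525,39.6900) (closed)

[3] `<polyline>` line segment, #ff00ff→cut S834 F912: (12.9433,42.8655) → (62.5590,64.5122)

[4] `<path>` open polyline, #ff00ff→cut S834 F912: (30.5022,49.0235) → (12.5059,55.8515) → (46.8891,8.5905)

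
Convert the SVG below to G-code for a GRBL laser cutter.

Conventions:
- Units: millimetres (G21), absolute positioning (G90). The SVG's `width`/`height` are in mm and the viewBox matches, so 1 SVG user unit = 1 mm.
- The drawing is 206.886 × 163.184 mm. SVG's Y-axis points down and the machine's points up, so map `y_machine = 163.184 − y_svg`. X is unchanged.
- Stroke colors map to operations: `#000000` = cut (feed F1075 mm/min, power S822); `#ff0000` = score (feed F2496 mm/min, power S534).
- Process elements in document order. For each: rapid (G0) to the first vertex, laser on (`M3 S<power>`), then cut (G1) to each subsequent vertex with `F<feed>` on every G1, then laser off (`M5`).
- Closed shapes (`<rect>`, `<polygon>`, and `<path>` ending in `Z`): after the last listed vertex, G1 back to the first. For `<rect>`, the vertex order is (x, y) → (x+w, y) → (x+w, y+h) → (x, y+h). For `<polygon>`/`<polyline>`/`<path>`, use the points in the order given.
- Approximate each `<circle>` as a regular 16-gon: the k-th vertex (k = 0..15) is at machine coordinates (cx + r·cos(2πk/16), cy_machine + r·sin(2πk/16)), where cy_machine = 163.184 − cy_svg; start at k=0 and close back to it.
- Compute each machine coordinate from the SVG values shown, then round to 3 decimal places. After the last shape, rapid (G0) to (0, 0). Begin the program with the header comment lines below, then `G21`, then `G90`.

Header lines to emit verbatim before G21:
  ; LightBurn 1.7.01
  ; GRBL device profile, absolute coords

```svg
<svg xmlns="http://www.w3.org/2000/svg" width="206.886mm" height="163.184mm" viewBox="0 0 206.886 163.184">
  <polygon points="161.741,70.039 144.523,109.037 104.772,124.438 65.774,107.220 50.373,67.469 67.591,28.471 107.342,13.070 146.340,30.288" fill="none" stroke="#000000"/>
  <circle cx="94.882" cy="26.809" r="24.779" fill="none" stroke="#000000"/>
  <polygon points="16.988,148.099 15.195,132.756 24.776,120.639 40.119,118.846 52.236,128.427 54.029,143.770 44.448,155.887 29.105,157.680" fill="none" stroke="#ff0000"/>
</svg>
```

1 u = 1 mm; y_m = 163.184 − y.

[1] `<polygon>` regular polygon, #000000→cut S822 F1075: (161.741,93.145) → (144.523,54.147) → (104.772,38.746) → (65.774,55.964) → (50.373,95.715) → (67.591,134.713) → (107.342,150.114) → (146.340,132.896) → (161.741,93.145) (closed)

[2] `<circle>` circle, #000000→cut S822 F1075: (119.661,136.375) → (117.775,145.858) → (112.403,153.896) → (104.365,159.268) → (94.882,161.154) → (85.399,159.268) → (77.361,153.896) → (71.989,145.858) → (70.103,136.375) → (71.989,126.892) → (77.361,118.854) → (85.399,113.482) → (94.882,111.596) → (104.365,113.482) → (112.403,118.854) → (117.775,126.892) → (119.661,136.375) (closed)

[3] `<polygon>` regular polygon, #ff0000→score S534 F2496: (16.988,15.085) → (15.195,30.428) → (24.776,42.545) → (40.119,44.338) → (52.236,34.757) → (54.029,19.414) → (44.448,7.297) → (29.105,5.504) → (16.988,15.085) (closed)

; LightBurn 1.7.01
; GRBL device profile, absolute coords
G21
G90
G0 X161.741 Y93.145
M3 S822
G1 X144.523 Y54.147 F1075
G1 X104.772 Y38.746 F1075
G1 X65.774 Y55.964 F1075
G1 X50.373 Y95.715 F1075
G1 X67.591 Y134.713 F1075
G1 X107.342 Y150.114 F1075
G1 X146.340 Y132.896 F1075
G1 X161.741 Y93.145 F1075
M5
G0 X119.661 Y136.375
M3 S822
G1 X117.775 Y145.858 F1075
G1 X112.403 Y153.896 F1075
G1 X104.365 Y159.268 F1075
G1 X94.882 Y161.154 F1075
G1 X85.399 Y159.268 F1075
G1 X77.361 Y153.896 F1075
G1 X71.989 Y145.858 F1075
G1 X70.103 Y136.375 F1075
G1 X71.989 Y126.892 F1075
G1 X77.361 Y118.854 F1075
G1 X85.399 Y113.482 F1075
G1 X94.882 Y111.596 F1075
G1 X104.365 Y113.482 F1075
G1 X112.403 Y118.854 F1075
G1 X117.775 Y126.892 F1075
G1 X119.661 Y136.375 F1075
M5
G0 X16.988 Y15.085
M3 S534
G1 X15.195 Y30.428 F2496
G1 X24.776 Y42.545 F2496
G1 X40.119 Y44.338 F2496
G1 X52.236 Y34.757 F2496
G1 X54.029 Y19.414 F2496
G1 X44.448 Y7.297 F2496
G1 X29.105 Y5.504 F2496
G1 X16.988 Y15.085 F2496
M5
G0 X0.000 Y0.000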